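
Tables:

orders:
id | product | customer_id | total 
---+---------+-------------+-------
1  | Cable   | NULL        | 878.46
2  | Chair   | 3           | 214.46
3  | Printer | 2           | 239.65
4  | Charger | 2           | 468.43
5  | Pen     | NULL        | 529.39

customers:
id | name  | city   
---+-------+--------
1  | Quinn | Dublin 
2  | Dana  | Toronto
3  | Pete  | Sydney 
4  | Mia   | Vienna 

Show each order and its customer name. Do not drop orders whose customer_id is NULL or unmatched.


LEFT JOIN keeps every row from orders (the left table); where customer_id has no match in customers, the customer columns become NULL. Walk through each order:
  - order 1 (Cable): customer_id=NULL, no match -> kept with NULL
  - order 2 (Chair): customer_id=3 -> matches Pete
  - order 3 (Printer): customer_id=2 -> matches Dana
  - order 4 (Charger): customer_id=2 -> matches Dana
  - order 5 (Pen): customer_id=NULL, no match -> kept with NULL
All 5 rows appear; 2 have NULL customer.

SQL:
SELECT a.product, b.name AS customer
FROM orders a
LEFT JOIN customers b ON a.customer_id = b.id

Result:
product | customer
--------+---------
Cable   | NULL    
Chair   | Pete    
Printer | Dana    
Charger | Dana    
Pen     | NULL    


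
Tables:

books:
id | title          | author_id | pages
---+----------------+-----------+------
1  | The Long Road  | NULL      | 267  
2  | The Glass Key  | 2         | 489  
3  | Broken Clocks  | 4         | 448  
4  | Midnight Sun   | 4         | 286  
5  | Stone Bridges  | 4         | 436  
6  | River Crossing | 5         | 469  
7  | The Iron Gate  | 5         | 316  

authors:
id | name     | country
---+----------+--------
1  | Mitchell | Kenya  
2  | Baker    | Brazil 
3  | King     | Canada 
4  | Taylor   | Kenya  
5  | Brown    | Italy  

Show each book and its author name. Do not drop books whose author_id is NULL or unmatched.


LEFT JOIN keeps every row from books (the left table); where author_id has no match in authors, the author columns become NULL. Walk through each book:
  - book 1 (The Long Road): author_id=NULL, no match -> kept with NULL
  - book 2 (The Glass Key): author_id=2 -> matches Baker
  - book 3 (Broken Clocks): author_id=4 -> matches Taylor
  - book 4 (Midnight Sun): author_id=4 -> matches Taylor
  - book 5 (Stone Bridges): author_id=4 -> matches Taylor
  - book 6 (River Crossing): author_id=5 -> matches Brown
  - book 7 (The Iron Gate): author_id=5 -> matches Brown
All 7 rows appear; 1 has NULL author.

SQL:
SELECT a.title, b.name AS author
FROM books a
LEFT JOIN authors b ON a.author_id = b.id

Result:
title          | author
---------------+-------
The Long Road  | NULL  
The Glass Key  | Baker 
Broken Clocks  | Taylor
Midnight Sun   | Taylor
Stone Bridges  | Taylor
River Crossing | Brown 
The Iron Gate  | Brown 


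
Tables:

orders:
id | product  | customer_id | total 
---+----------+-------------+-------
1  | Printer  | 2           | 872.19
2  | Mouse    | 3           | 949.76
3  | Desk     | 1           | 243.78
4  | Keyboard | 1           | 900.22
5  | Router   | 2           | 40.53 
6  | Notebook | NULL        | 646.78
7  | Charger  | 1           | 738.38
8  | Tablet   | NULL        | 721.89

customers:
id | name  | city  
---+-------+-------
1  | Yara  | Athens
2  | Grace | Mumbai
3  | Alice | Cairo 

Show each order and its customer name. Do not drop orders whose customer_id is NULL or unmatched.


LEFT JOIN keeps every row from orders (the left table); where customer_id has no match in customers, the customer columns become NULL. Walk through each order:
  - order 1 (Printer): customer_id=2 -> matches Grace
  - order 2 (Mouse): customer_id=3 -> matches Alice
  - order 3 (Desk): customer_id=1 -> matches Yara
  - order 4 (Keyboard): customer_id=1 -> matches Yara
  - order 5 (Router): customer_id=2 -> matches Grace
  - order 6 (Notebook): customer_id=NULL, no match -> kept with NULL
  - order 7 (Charger): customer_id=1 -> matches Yara
  - order 8 (Tablet): customer_id=NULL, no match -> kept with NULL
All 8 rows appear; 2 have NULL customer.

SQL:
SELECT a.product, b.name AS customer
FROM orders a
LEFT JOIN customers b ON a.customer_id = b.id

Result:
product  | customer
---------+---------
Printer  | Grace   
Mouse    | Alice   
Desk     | Yara    
Keyboard | Yara    
Router   | Grace   
Notebook | NULL    
Charger  | Yara    
Tablet   | NULL    


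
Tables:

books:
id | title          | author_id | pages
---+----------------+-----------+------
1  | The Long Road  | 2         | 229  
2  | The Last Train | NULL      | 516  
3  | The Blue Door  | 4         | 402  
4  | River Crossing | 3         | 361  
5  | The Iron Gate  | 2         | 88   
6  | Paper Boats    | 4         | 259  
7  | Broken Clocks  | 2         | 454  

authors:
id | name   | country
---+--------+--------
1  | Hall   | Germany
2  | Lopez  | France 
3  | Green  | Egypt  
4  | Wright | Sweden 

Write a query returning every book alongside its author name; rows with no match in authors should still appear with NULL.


LEFT JOIN keeps every row from books (the left table); where author_id has no match in authors, the author columns become NULL. Walk through each book:
  - book 1 (The Long Road): author_id=2 -> matches Lopez
  - book 2 (The Last Train): author_id=NULL, no match -> kept with NULL
  - book 3 (The Blue Door): author_id=4 -> matches Wright
  - book 4 (River Crossing): author_id=3 -> matches Green
  - book 5 (The Iron Gate): author_id=2 -> matches Lopez
  - book 6 (Paper Boats): author_id=4 -> matches Wright
  - book 7 (Broken Clocks): author_id=2 -> matches Lopez
All 7 rows appear; 1 has NULL author.

SQL:
SELECT a.title, b.name AS author
FROM books a
LEFT JOIN authors b ON a.author_id = b.id

Result:
title          | author
---------------+-------
The Long Road  | Lopez 
The Last Train | NULL  
The Blue Door  | Wright
River Crossing | Green 
The Iron Gate  | Lopez 
Paper Boats    | Wright
Broken Clocks  | Lopez 


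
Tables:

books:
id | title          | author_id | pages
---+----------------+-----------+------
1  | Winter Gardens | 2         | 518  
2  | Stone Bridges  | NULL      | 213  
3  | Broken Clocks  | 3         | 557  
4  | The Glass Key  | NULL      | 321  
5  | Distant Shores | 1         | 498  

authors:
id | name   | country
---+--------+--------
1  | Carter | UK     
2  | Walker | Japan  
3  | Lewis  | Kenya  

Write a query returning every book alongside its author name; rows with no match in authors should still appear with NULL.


LEFT JOIN keeps every row from books (the left table); where author_id has no match in authors, the author columns become NULL. Walk through each book:
  - book 1 (Winter Gardens): author_id=2 -> matches Walker
  - book 2 (Stone Bridges): author_id=NULL, no match -> kept with NULL
  - book 3 (Broken Clocks): author_id=3 -> matches Lewis
  - book 4 (The Glass Key): author_id=NULL, no match -> kept with NULL
  - book 5 (Distant Shores): author_id=1 -> matches Carter
All 5 rows appear; 2 have NULL author.

SQL:
SELECT a.title, b.name AS author
FROM books a
LEFT JOIN authors b ON a.author_id = b.id

Result:
title          | author
---------------+-------
Winter Gardens | Walker
Stone Bridges  | NULL  
Broken Clocks  | Lewis 
The Glass Key  | NULL  
Distant Shores | Carter


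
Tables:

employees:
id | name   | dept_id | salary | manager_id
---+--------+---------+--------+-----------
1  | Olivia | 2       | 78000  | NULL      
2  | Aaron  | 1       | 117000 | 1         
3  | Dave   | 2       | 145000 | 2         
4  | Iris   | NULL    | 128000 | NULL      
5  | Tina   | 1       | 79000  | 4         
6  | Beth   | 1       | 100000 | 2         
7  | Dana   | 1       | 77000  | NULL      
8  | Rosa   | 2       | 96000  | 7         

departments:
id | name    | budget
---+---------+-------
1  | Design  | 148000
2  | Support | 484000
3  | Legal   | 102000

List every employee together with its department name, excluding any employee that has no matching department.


INNER JOIN keeps only employees rows whose dept_id matches an id in departments. Walk through each employee:
  - employee 1 (Olivia): dept_id=2 -> matches Support
  - employee 2 (Aaron): dept_id=1 -> matches Design
  - employee 3 (Dave): dept_id=2 -> matches Support
  - employee 4 (Iris): dept_id=NULL, no match -> dropped
  - employee 5 (Tina): dept_id=1 -> matches Design
  - employee 6 (Beth): dept_id=1 -> matches Design
  - employee 7 (Dana): dept_id=1 -> matches Design
  - employee 8 (Rosa): dept_id=2 -> matches Support
So 1 of 8 rows is dropped.

SQL:
SELECT a.name, b.name AS department
FROM employees a
INNER JOIN departments b ON a.dept_id = b.id

Result:
name   | department
-------+-----------
Olivia | Support   
Aaron  | Design    
Dave   | Support   
Tina   | Design    
Beth   | Design    
Dana   | Design    
Rosa   | Support   


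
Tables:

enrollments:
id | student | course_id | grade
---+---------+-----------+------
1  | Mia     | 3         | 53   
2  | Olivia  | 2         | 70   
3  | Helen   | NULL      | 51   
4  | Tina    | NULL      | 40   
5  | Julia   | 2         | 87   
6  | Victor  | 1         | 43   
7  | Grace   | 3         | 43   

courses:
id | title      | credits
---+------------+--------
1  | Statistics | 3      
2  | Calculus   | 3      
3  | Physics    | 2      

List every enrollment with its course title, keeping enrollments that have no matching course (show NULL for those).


LEFT JOIN keeps every row from enrollments (the left table); where course_id has no match in courses, the course columns become NULL. Walk through each enrollment:
  - enrollment 1 (Mia): course_id=3 -> matches Physics
  - enrollment 2 (Olivia): course_id=2 -> matches Calculus
  - enrollment 3 (Helen): course_id=NULL, no match -> kept with NULL
  - enrollment 4 (Tina): course_id=NULL, no match -> kept with NULL
  - enrollment 5 (Julia): course_id=2 -> matches Calculus
  - enrollment 6 (Victor): course_id=1 -> matches Statistics
  - enrollment 7 (Grace): course_id=3 -> matches Physics
All 7 rows appear; 2 have NULL course.

SQL:
SELECT a.student, b.title AS course
FROM enrollments a
LEFT JOIN courses b ON a.course_id = b.id

Result:
student | course    
--------+-----------
Mia     | Physics   
Olivia  | Calculus  
Helen   | NULL      
Tina    | NULL      
Julia   | Calculus  
Victor  | Statistics
Grace   | Physics   


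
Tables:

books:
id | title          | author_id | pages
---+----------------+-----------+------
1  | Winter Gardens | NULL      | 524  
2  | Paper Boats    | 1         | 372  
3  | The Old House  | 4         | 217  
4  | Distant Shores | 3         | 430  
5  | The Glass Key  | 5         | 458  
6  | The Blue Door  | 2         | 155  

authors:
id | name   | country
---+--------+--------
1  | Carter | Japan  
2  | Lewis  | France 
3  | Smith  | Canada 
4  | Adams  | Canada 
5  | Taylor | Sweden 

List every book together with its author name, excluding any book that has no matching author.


INNER JOIN keeps only books rows whose author_id matches an id in authors. Walk through each book:
  - book 1 (Winter Gardens): author_id=NULL, no match -> dropped
  - book 2 (Paper Boats): author_id=1 -> matches Carter
  - book 3 (The Old House): author_id=4 -> matches Adams
  - book 4 (Distant Shores): author_id=3 -> matches Smith
  - book 5 (The Glass Key): author_id=5 -> matches Taylor
  - book 6 (The Blue Door): author_id=2 -> matches Lewis
So 1 of 6 rows is dropped.

SQL:
SELECT a.title, b.name AS author
FROM books a
INNER JOIN authors b ON a.author_id = b.id

Result:
title          | author
---------------+-------
Paper Boats    | Carter
The Old House  | Adams 
Distant Shores | Smith 
The Glass Key  | Taylor
The Blue Door  | Lewis 


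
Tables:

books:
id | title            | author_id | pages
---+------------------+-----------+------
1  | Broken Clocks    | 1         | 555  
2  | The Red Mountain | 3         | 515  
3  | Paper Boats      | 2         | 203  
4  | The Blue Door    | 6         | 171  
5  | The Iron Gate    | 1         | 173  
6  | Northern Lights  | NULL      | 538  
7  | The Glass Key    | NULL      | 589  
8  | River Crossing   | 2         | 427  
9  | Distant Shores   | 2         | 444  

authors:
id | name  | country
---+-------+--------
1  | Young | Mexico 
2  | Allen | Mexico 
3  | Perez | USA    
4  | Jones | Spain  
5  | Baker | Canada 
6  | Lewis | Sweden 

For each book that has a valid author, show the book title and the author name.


INNER JOIN keeps only books rows whose author_id matches an id in authors. Walk through each book:
  - book 1 (Broken Clocks): author_id=1 -> matches Young
  - book 2 (The Red Mountain): author_id=3 -> matches Perez
  - book 3 (Paper Boats): author_id=2 -> matches Allen
  - book 4 (The Blue Door): author_id=6 -> matches Lewis
  - book 5 (The Iron Gate): author_id=1 -> matches Young
  - book 6 (Northern Lights): author_id=NULL, no match -> dropped
  - book 7 (The Glass Key): author_id=NULL, no match -> dropped
  - book 8 (River Crossing): author_id=2 -> matches Allen
  - book 9 (Distant Shores): author_id=2 -> matches Allen
So 2 of 9 rows are dropped.

SQL:
SELECT a.title, b.name AS author
FROM books a
INNER JOIN authors b ON a.author_id = b.id

Result:
title            | author
-----------------+-------
Broken Clocks    | Young 
The Red Mountain | Perez 
Paper Boats      | Allen 
The Blue Door    | Lewis 
The Iron Gate    | Young 
River Crossing   | Allen 
Distant Shores   | Allen 


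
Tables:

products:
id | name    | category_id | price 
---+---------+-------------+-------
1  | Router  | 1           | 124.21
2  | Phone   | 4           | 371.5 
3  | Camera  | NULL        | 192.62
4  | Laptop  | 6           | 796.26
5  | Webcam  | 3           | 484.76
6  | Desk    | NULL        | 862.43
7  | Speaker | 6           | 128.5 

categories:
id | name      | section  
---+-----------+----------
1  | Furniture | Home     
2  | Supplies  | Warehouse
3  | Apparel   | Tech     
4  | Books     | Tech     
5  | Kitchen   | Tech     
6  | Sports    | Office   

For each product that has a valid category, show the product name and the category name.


INNER JOIN keeps only products rows whose category_id matches an id in categories. Walk through each product:
  - product 1 (Router): category_id=1 -> matches Furniture
  - product 2 (Phone): category_id=4 -> matches Books
  - product 3 (Camera): category_id=NULL, no match -> dropped
  - product 4 (Laptop): category_id=6 -> matches Sports
  - product 5 (Webcam): category_id=3 -> matches Apparel
  - product 6 (Desk): category_id=NULL, no match -> dropped
  - product 7 (Speaker): category_id=6 -> matches Sports
So 2 of 7 rows are dropped.

SQL:
SELECT a.name, b.name AS category
FROM products a
INNER JOIN categories b ON a.category_id = b.id

Result:
name    | category 
--------+----------
Router  | Furniture
Phone   | Books    
Laptop  | Sports   
Webcam  | Apparel  
Speaker | Sports   


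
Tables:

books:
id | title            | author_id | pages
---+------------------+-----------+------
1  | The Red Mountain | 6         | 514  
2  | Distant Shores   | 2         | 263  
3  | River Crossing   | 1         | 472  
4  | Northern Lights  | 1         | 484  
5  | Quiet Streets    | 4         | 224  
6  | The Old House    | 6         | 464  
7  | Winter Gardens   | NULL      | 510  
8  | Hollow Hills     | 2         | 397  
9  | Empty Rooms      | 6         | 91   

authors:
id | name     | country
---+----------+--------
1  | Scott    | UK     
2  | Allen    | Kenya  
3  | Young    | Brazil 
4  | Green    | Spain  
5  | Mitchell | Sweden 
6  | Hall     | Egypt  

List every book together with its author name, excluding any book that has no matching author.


INNER JOIN keeps only books rows whose author_id matches an id in authors. Walk through each book:
  - book 1 (The Red Mountain): author_id=6 -> matches Hall
  - book 2 (Distant Shores): author_id=2 -> matches Allen
  - book 3 (River Crossing): author_id=1 -> matches Scott
  - book 4 (Northern Lights): author_id=1 -> matches Scott
  - book 5 (Quiet Streets): author_id=4 -> matches Green
  - book 6 (The Old House): author_id=6 -> matches Hall
  - book 7 (Winter Gardens): author_id=NULL, no match -> dropped
  - book 8 (Hollow Hills): author_id=2 -> matches Allen
  - book 9 (Empty Rooms): author_id=6 -> matches Hall
So 1 of 9 rows is dropped.

SQL:
SELECT a.title, b.name AS author
FROM books a
INNER JOIN authors b ON a.author_id = b.id

Result:
title            | author
-----------------+-------
The Red Mountain | Hall  
Distant Shores   | Allen 
River Crossing   | Scott 
Northern Lights  | Scott 
Quiet Streets    | Green 
The Old House    | Hall  
Hollow Hills     | Allen 
Empty Rooms      | Hall  


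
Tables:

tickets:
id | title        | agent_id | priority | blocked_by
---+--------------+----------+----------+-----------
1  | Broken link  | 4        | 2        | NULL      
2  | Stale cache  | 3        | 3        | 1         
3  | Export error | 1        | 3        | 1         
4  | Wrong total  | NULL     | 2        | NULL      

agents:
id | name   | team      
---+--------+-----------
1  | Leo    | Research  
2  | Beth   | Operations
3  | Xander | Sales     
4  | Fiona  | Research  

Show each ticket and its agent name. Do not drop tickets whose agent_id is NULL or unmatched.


LEFT JOIN keeps every row from tickets (the left table); where agent_id has no match in agents, the agent columns become NULL. Walk through each ticket:
  - ticket 1 (Broken link): agent_id=4 -> matches Fiona
  - ticket 2 (Stale cache): agent_id=3 -> matches Xander
  - ticket 3 (Export error): agent_id=1 -> matches Leo
  - ticket 4 (Wrong total): agent_id=NULL, no match -> kept with NULL
All 4 rows appear; 1 has NULL agent.

SQL:
SELECT a.title, b.name AS agent
FROM tickets a
LEFT JOIN agents b ON a.agent_id = b.id

Result:
title        | agent 
-------------+-------
Broken link  | Fiona 
Stale cache  | Xander
Export error | Leo   
Wrong total  | NULL  


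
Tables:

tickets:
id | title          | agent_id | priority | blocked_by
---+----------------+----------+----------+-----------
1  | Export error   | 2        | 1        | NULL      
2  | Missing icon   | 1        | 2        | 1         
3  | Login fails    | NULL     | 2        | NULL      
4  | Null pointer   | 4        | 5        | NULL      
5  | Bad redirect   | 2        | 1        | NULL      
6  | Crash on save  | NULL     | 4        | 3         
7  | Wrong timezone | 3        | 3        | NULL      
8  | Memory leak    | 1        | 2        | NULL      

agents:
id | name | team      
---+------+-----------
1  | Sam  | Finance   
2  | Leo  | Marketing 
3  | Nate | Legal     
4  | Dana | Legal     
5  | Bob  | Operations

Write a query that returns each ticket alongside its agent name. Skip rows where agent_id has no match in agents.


INNER JOIN keeps only tickets rows whose agent_id matches an id in agents. Walk through each ticket:
  - ticket 1 (Export error): agent_id=2 -> matches Leo
  - ticket 2 (Missing icon): agent_id=1 -> matches Sam
  - ticket 3 (Login fails): agent_id=NULL, no match -> dropped
  - ticket 4 (Null pointer): agent_id=4 -> matches Dana
  - ticket 5 (Bad redirect): agent_id=2 -> matches Leo
  - ticket 6 (Crash on save): agent_id=NULL, no match -> dropped
  - ticket 7 (Wrong timezone): agent_id=3 -> matches Nate
  - ticket 8 (Memory leak): agent_id=1 -> matches Sam
So 2 of 8 rows are dropped.

SQL:
SELECT a.title, b.name AS agent
FROM tickets a
INNER JOIN agents b ON a.agent_id = b.id

Result:
title          | agent
---------------+------
Export error   | Leo  
Missing icon   | Sam  
Null pointer   | Dana 
Bad redirect   | Leo  
Wrong timezone | Nate 
Memory leak    | Sam  


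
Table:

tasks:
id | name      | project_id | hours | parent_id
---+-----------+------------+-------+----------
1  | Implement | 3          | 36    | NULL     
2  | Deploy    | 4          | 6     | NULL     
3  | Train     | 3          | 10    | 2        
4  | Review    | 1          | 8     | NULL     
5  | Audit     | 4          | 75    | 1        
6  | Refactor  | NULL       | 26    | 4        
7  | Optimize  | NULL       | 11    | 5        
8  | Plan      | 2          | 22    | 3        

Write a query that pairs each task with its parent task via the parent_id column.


This is a self-join: tasks is joined to a second copy of itself, matching each row's parent_id to another row's id. Use LEFT JOIN so rows with parent_id=NULL are kept.
  - task 1 (Implement): parent_id=NULL -> NULL
  - task 2 (Deploy): parent_id=NULL -> NULL
  - task 3 (Train): parent_id=2 -> Deploy
  - task 4 (Review): parent_id=NULL -> NULL
  - task 5 (Audit): parent_id=1 -> Implement
  - task 6 (Refactor): parent_id=4 -> Review
  - task 7 (Optimize): parent_id=5 -> Audit
  - task 8 (Plan): parent_id=3 -> Train

SQL:
SELECT a.name AS item, b.name AS parent
FROM tasks a
LEFT JOIN tasks b ON a.parent_id = b.id

Result:
item      | parent   
----------+----------
Implement | NULL     
Deploy    | NULL     
Train     | Deploy   
Review    | NULL     
Audit     | Implement
Refactor  | Review   
Optimize  | Audit    
Plan      | Train    


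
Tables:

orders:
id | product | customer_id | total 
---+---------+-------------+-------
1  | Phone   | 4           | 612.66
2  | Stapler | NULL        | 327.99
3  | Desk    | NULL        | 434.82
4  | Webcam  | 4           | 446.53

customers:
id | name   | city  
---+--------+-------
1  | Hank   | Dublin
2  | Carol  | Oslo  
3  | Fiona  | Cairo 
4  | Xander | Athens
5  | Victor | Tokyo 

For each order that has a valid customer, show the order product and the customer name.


INNER JOIN keeps only orders rows whose customer_id matches an id in customers. Walk through each order:
  - order 1 (Phone): customer_id=4 -> matches Xander
  - order 2 (Stapler): customer_id=NULL, no match -> dropped
  - order 3 (Desk): customer_id=NULL, no match -> dropped
  - order 4 (Webcam): customer_id=4 -> matches Xander
So 2 of 4 rows are dropped.

SQL:
SELECT a.product, b.name AS customer
FROM orders a
INNER JOIN customers b ON a.customer_id = b.id

Result:
product | customer
--------+---------
Phone   | Xander  
Webcam  | Xander  


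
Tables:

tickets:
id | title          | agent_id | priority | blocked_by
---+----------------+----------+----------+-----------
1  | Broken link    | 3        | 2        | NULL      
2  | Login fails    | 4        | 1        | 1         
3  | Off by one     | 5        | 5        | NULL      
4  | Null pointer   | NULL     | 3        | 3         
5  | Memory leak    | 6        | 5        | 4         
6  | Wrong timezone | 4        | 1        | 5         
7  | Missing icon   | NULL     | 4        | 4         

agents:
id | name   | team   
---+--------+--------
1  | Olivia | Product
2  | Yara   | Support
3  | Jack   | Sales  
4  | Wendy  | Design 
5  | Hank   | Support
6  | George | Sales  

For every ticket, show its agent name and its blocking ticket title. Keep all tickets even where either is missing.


Two LEFT JOINs from the same base table tickets: one to agents via agent_id, one to tickets itself via blocked_by. Both are LEFT so every ticket is preserved.
Match against agents:
  - ticket 1 (Broken link): agent_id=3 -> matches Jack
  - ticket 2 (Login fails): agent_id=4 -> matches Wendy
  - ticket 3 (Off by one): agent_id=5 -> matches Hank
  - ticket 4 (Null pointer): agent_id=NULL, no match -> kept with NULL
  - ticket 5 (Memory leak): agent_id=6 -> matches George
  - ticket 6 (Wrong timezone): agent_id=4 -> matches Wendy
  - ticket 7 (Missing icon): agent_id=NULL, no match -> kept with NULL
Match against tickets (self):
  - ticket 1 (Broken link): blocked_by=NULL -> NULL
  - ticket 2 (Login fails): blocked_by=1 -> Broken link
  - ticket 3 (Off by one): blocked_by=NULL -> NULL
  - ticket 4 (Null pointer): blocked_by=3 -> Off by one
  - ticket 5 (Memory leak): blocked_by=4 -> Null pointer
  - ticket 6 (Wrong timezone): blocked_by=5 -> Memory leak
  - ticket 7 (Missing icon): blocked_by=4 -> Null pointer

SQL:
SELECT a.title, b.name AS agent, c.title AS blocked_by
FROM tickets a
LEFT JOIN agents b ON a.agent_id = b.id
LEFT JOIN tickets c ON a.blocked_by = c.id

Result:
title          | agent  | blocked_by  
---------------+--------+-------------
Broken link    | Jack   | NULL        
Login fails    | Wendy  | Broken link 
Off by one     | Hank   | NULL        
Null pointer   | NULL   | Off by one  
Memory leak    | George | Null pointer
Wrong timezone | Wendy  | Memory leak 
Missing icon   | NULL   | Null pointer


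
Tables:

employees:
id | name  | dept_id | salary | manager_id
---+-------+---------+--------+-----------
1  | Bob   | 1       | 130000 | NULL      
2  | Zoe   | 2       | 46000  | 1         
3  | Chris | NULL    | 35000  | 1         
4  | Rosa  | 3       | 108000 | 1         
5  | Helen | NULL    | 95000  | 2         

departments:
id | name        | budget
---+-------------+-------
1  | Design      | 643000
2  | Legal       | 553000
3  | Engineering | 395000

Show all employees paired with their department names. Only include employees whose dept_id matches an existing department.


INNER JOIN keeps only employees rows whose dept_id matches an id in departments. Walk through each employee:
  - employee 1 (Bob): dept_id=1 -> matches Design
  - employee 2 (Zoe): dept_id=2 -> matches Legal
  - employee 3 (Chris): dept_id=NULL, no match -> dropped
  - employee 4 (Rosa): dept_id=3 -> matches Engineering
  - employee 5 (Helen): dept_id=NULL, no match -> dropped
So 2 of 5 rows are dropped.

SQL:
SELECT a.name, b.name AS department
FROM employees a
INNER JOIN departments b ON a.dept_id = b.id

Result:
name | department 
-----+------------
Bob  | Design     
Zoe  | Legal      
Rosa | Engineering


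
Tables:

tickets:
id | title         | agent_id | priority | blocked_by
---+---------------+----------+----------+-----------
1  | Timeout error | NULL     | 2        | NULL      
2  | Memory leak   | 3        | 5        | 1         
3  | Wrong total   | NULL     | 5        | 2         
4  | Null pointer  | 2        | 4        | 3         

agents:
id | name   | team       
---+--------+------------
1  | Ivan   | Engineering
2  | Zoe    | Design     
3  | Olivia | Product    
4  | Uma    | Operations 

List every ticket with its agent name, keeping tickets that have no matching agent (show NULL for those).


LEFT JOIN keeps every row from tickets (the left table); where agent_id has no match in agents, the agent columns become NULL. Walk through each ticket:
  - ticket 1 (Timeout error): agent_id=NULL, no match -> kept with NULL
  - ticket 2 (Memory leak): agent_id=3 -> matches Olivia
  - ticket 3 (Wrong total): agent_id=NULL, no match -> kept with NULL
  - ticket 4 (Null pointer): agent_id=2 -> matches Zoe
All 4 rows appear; 2 have NULL agent.

SQL:
SELECT a.title, b.name AS agent
FROM tickets a
LEFT JOIN agents b ON a.agent_id = b.id

Result:
title         | agent 
--------------+-------
Timeout error | NULL  
Memory leak   | Olivia
Wrong total   | NULL  
Null pointer  | Zoe   


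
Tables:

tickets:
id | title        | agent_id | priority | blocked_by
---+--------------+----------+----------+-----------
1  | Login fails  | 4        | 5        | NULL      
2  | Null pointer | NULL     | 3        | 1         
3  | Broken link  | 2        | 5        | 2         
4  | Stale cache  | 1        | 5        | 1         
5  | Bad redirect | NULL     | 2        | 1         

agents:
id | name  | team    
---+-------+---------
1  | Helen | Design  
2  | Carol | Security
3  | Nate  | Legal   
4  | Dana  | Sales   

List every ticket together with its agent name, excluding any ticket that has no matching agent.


INNER JOIN keeps only tickets rows whose agent_id matches an id in agents. Walk through each ticket:
  - ticket 1 (Login fails): agent_id=4 -> matches Dana
  - ticket 2 (Null pointer): agent_id=NULL, no match -> dropped
  - ticket 3 (Broken link): agent_id=2 -> matches Carol
  - ticket 4 (Stale cache): agent_id=1 -> matches Helen
  - ticket 5 (Bad redirect): agent_id=NULL, no match -> dropped
So 2 of 5 rows are dropped.

SQL:
SELECT a.title, b.name AS agent
FROM tickets a
INNER JOIN agents b ON a.agent_id = b.id

Result:
title       | agent
------------+------
Login fails | Dana 
Broken link | Carol
Stale cache | Helen


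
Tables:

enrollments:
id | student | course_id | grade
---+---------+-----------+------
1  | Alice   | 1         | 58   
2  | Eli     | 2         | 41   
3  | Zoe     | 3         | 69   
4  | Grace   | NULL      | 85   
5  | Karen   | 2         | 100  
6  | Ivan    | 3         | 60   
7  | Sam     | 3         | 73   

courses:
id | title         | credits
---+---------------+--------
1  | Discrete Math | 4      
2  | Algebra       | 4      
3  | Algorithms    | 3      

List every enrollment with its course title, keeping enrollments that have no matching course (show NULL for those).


LEFT JOIN keeps every row from enrollments (the left table); where course_id has no match in courses, the course columns become NULL. Walk through each enrollment:
  - enrollment 1 (Alice): course_id=1 -> matches Discrete Math
  - enrollment 2 (Eli): course_id=2 -> matches Algebra
  - enrollment 3 (Zoe): course_id=3 -> matches Algorithms
  - enrollment 4 (Grace): course_id=NULL, no match -> kept with NULL
  - enrollment 5 (Karen): course_id=2 -> matches Algebra
  - enrollment 6 (Ivan): course_id=3 -> matches Algorithms
  - enrollment 7 (Sam): course_id=3 -> matches Algorithms
All 7 rows appear; 1 has NULL course.

SQL:
SELECT a.student, b.title AS course
FROM enrollments a
LEFT JOIN courses b ON a.course_id = b.id

Result:
student | course       
--------+--------------
Alice   | Discrete Math
Eli     | Algebra      
Zoe     | Algorithms   
Grace   | NULL         
Karen   | Algebra      
Ivan    | Algorithms   
Sam     | Algorithms   


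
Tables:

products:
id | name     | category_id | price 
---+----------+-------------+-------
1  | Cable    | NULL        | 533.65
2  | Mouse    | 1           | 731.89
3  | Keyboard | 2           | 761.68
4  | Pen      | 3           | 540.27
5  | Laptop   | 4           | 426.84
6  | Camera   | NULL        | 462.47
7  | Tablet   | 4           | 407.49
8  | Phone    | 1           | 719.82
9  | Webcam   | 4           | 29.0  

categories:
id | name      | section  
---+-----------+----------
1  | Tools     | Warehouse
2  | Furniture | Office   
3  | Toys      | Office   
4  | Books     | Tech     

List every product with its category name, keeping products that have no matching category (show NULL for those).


LEFT JOIN keeps every row from products (the left table); where category_id has no match in categories, the category columns become NULL. Walk through each product:
  - product 1 (Cable): category_id=NULL, no match -> kept with NULL
  - product 2 (Mouse): category_id=1 -> matches Tools
  - product 3 (Keyboard): category_id=2 -> matches Furniture
  - product 4 (Pen): category_id=3 -> matches Toys
  - product 5 (Laptop): category_id=4 -> matches Books
  - product 6 (Camera): category_id=NULL, no match -> kept with NULL
  - product 7 (Tablet): category_id=4 -> matches Books
  - product 8 (Phone): category_id=1 -> matches Tools
  - product 9 (Webcam): category_id=4 -> matches Books
All 9 rows appear; 2 have NULL category.

SQL:
SELECT a.name, b.name AS category
FROM products a
LEFT JOIN categories b ON a.category_id = b.id

Result:
name     | category 
---------+----------
Cable    | NULL     
Mouse    | Tools    
Keyboard | Furniture
Pen      | Toys     
Laptop   | Books    
Camera   | NULL     
Tablet   | Books    
Phone    | Tools    
Webcam   | Books    


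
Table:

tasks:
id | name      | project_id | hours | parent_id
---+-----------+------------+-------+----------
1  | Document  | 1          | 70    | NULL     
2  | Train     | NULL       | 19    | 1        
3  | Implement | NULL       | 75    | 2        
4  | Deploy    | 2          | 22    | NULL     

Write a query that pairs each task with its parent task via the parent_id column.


This is a self-join: tasks is joined to a second copy of itself, matching each row's parent_id to another row's id. Use LEFT JOIN so rows with parent_id=NULL are kept.
  - task 1 (Document): parent_id=NULL -> NULL
  - task 2 (Train): parent_id=1 -> Document
  - task 3 (Implement): parent_id=2 -> Train
  - task 4 (Deploy): parent_id=NULL -> NULL

SQL:
SELECT a.name AS item, b.name AS parent
FROM tasks a
LEFT JOIN tasks b ON a.parent_id = b.id

Result:
item      | parent  
----------+---------
Document  | NULL    
Train     | Document
Implement | Train   
Deploy    | NULL    


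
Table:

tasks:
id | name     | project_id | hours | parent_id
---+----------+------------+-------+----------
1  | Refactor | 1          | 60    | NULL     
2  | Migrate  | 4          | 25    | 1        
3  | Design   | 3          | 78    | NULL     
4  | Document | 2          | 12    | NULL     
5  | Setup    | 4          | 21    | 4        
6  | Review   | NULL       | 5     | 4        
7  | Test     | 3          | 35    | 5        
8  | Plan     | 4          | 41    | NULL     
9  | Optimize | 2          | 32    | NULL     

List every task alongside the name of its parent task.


This is a self-join: tasks is joined to a second copy of itself, matching each row's parent_id to another row's id. Use LEFT JOIN so rows with parent_id=NULL are kept.
  - task 1 (Refactor): parent_id=NULL -> NULL
  - task 2 (Migrate): parent_id=1 -> Refactor
  - task 3 (Design): parent_id=NULL -> NULL
  - task 4 (Document): parent_id=NULL -> NULL
  - task 5 (Setup): parent_id=4 -> Document
  - task 6 (Review): parent_id=4 -> Document
  - task 7 (Test): parent_id=5 -> Setup
  - task 8 (Plan): parent_id=NULL -> NULL
  - task 9 (Optimize): parent_id=NULL -> NULL

SQL:
SELECT a.name AS item, b.name AS parent
FROM tasks a
LEFT JOIN tasks b ON a.parent_id = b.id

Result:
item     | parent  
---------+---------
Refactor | NULL    
Migrate  | Refactor
Design   | NULL    
Document | NULL    
Setup    | Document
Review   | Document
Test     | Setup   
Plan     | NULL    
Optimize | NULL    


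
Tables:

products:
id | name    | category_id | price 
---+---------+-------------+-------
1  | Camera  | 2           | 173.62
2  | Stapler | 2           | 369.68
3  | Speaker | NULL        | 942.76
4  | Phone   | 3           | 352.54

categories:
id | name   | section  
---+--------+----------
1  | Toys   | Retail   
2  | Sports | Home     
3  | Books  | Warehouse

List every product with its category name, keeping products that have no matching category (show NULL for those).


LEFT JOIN keeps every row from products (the left table); where category_id has no match in categories, the category columns become NULL. Walk through each product:
  - product 1 (Camera): category_id=2 -> matches Sports
  - product 2 (Stapler): category_id=2 -> matches Sports
  - product 3 (Speaker): category_id=NULL, no match -> kept with NULL
  - product 4 (Phone): category_id=3 -> matches Books
All 4 rows appear; 1 has NULL category.

SQL:
SELECT a.name, b.name AS category
FROM products a
LEFT JOIN categories b ON a.category_id = b.id

Result:
name    | category
--------+---------
Camera  | Sports  
Stapler | Sports  
Speaker | NULL    
Phone   | Books   


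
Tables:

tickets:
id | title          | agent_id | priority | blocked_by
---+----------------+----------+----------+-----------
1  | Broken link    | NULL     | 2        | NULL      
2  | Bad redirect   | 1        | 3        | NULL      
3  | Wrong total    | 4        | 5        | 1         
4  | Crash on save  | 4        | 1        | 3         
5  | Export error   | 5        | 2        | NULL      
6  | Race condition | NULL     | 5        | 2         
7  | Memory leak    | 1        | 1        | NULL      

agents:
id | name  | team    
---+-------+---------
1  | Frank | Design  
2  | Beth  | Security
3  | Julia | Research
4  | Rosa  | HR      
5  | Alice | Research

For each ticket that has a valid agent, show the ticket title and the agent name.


INNER JOIN keeps only tickets rows whose agent_id matches an id in agents. Walk through each ticket:
  - ticket 1 (Broken link): agent_id=NULL, no match -> dropped
  - ticket 2 (Bad redirect): agent_id=1 -> matches Frank
  - ticket 3 (Wrong total): agent_id=4 -> matches Rosa
  - ticket 4 (Crash on save): agent_id=4 -> matches Rosa
  - ticket 5 (Export error): agent_id=5 -> matches Alice
  - ticket 6 (Race condition): agent_id=NULL, no match -> dropped
  - ticket 7 (Memory leak): agent_id=1 -> matches Frank
So 2 of 7 rows are dropped.

SQL:
SELECT a.title, b.name AS agent
FROM tickets a
INNER JOIN agents b ON a.agent_id = b.id

Result:
title         | agent
--------------+------
Bad redirect  | Frank
Wrong total   | Rosa 
Crash on save | Rosa 
Export error  | Alice
Memory leak   | Frank


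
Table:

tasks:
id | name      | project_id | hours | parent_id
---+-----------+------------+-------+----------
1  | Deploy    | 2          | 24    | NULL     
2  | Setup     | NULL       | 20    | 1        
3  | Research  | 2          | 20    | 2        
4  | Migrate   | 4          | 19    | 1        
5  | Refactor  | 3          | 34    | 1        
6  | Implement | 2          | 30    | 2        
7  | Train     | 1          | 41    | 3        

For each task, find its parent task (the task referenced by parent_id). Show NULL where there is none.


This is a self-join: tasks is joined to a second copy of itself, matching each row's parent_id to another row's id. Use LEFT JOIN so rows with parent_id=NULL are kept.
  - task 1 (Deploy): parent_id=NULL -> NULL
  - task 2 (Setup): parent_id=1 -> Deploy
  - task 3 (Research): parent_id=2 -> Setup
  - task 4 (Migrate): parent_id=1 -> Deploy
  - task 5 (Refactor): parent_id=1 -> Deploy
  - task 6 (Implement): parent_id=2 -> Setup
  - task 7 (Train): parent_id=3 -> Research

SQL:
SELECT a.name AS item, b.name AS parent
FROM tasks a
LEFT JOIN tasks b ON a.parent_id = b.id

Result:
item      | parent  
----------+---------
Deploy    | NULL    
Setup     | Deploy  
Research  | Setup   
Migrate   | Deploy  
Refactor  | Deploy  
Implement | Setup   
Train     | Research


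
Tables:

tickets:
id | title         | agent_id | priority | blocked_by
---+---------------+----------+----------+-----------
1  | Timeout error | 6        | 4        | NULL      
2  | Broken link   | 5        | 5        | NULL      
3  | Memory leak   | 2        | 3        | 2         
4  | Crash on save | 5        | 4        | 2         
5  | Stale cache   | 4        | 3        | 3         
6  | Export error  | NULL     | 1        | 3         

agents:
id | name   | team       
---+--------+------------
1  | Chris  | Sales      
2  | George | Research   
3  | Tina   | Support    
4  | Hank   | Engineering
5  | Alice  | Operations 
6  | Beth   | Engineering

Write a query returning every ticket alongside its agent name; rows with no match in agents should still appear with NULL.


LEFT JOIN keeps every row from tickets (the left table); where agent_id has no match in agents, the agent columns become NULL. Walk through each ticket:
  - ticket 1 (Timeout error): agent_id=6 -> matches Beth
  - ticket 2 (Broken link): agent_id=5 -> matches Alice
  - ticket 3 (Memory leak): agent_id=2 -> matches George
  - ticket 4 (Crash on save): agent_id=5 -> matches Alice
  - ticket 5 (Stale cache): agent_id=4 -> matches Hank
  - ticket 6 (Export error): agent_id=NULL, no match -> kept with NULL
All 6 rows appear; 1 has NULL agent.

SQL:
SELECT a.title, b.name AS agent
FROM tickets a
LEFT JOIN agents b ON a.agent_id = b.id

Result:
title         | agent 
--------------+-------
Timeout error | Beth  
Broken link   | Alice 
Memory leak   | George
Crash on save | Alice 
Stale cache   | Hank  
Export error  | NULL  


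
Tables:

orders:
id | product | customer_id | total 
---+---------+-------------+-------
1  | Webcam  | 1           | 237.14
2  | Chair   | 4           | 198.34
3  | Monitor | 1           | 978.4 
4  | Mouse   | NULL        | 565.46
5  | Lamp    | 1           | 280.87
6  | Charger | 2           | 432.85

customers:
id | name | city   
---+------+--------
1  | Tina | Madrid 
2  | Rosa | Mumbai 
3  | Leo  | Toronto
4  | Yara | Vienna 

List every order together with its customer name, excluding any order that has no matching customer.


INNER JOIN keeps only orders rows whose customer_id matches an id in customers. Walk through each order:
  - order 1 (Webcam): customer_id=1 -> matches Tina
  - order 2 (Chair): customer_id=4 -> matches Yara
  - order 3 (Monitor): customer_id=1 -> matches Tina
  - order 4 (Mouse): customer_id=NULL, no match -> dropped
  - order 5 (Lamp): customer_id=1 -> matches Tina
  - order 6 (Charger): customer_id=2 -> matches Rosa
So 1 of 6 rows is dropped.

SQL:
SELECT a.product, b.name AS customer
FROM orders a
INNER JOIN customers b ON a.customer_id = b.id

Result:
product | customer
--------+---------
Webcam  | Tina    
Chair   | Yara    
Monitor | Tina    
Lamp    | Tina    
Charger | Rosa    
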